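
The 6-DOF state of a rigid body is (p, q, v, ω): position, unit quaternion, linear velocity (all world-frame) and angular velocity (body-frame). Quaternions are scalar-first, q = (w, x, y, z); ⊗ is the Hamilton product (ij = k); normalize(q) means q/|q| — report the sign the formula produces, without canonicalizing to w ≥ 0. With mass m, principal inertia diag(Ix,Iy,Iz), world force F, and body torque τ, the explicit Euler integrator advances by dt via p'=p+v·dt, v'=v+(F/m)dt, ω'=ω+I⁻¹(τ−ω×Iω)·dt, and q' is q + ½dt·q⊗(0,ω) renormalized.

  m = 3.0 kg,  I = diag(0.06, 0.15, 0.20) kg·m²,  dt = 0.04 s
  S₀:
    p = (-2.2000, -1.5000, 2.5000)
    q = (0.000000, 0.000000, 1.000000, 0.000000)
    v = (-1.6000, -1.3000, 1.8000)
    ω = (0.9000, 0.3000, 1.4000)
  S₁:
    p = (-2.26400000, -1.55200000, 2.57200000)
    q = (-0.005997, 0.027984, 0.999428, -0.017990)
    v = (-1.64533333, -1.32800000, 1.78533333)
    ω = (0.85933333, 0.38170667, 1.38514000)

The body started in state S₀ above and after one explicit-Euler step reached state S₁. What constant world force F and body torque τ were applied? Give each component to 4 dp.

rate change Δω = (-0.04066667, 0.08170667, -0.01486000)
τ = I·(Δω/dt) + ω₀×(Iω₀) = (-0.0400, 0.1300, -0.0500)
v₁ − v₀ = (-0.04533333, -0.02800000, -0.01466667)
F = m·Δv/dt = (-3.4000, -2.1000, -1.1000)

F = (-3.4000, -2.1000, -1.1000)
τ = (-0.0400, 0.1300, -0.0500)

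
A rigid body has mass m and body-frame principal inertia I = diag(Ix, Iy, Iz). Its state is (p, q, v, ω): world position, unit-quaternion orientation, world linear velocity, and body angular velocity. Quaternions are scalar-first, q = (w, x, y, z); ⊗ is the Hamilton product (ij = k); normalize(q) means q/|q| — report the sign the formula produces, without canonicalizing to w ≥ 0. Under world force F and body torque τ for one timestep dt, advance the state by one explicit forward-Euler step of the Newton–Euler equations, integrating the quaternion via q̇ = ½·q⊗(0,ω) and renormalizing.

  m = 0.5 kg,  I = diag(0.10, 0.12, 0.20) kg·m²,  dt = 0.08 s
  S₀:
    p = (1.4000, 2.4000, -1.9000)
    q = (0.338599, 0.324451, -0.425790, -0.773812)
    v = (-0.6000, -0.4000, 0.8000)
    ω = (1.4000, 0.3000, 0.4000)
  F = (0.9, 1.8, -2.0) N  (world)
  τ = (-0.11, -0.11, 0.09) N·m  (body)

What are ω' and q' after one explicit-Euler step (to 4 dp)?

ω' = (1.3043, 0.2640, 0.4326)
q' = (0.3373, 0.3453, -0.4694, -0.7394)

precession coupling ω×(Iω) = (0.0096, -0.0560, 0.0084)
angular accel α = (-1.1960, -0.4500, 0.4080)
ω' = ω + α·dt = (1.3043, 0.2640, 0.4326)
q⊗(0,ω) = (-0.0169696, 0.5358662, -1.1115375, 0.8288809)
q + ½dt·q⊗(0,ω), renormalized = (0.3373, 0.3453, -0.4694, -0.7394)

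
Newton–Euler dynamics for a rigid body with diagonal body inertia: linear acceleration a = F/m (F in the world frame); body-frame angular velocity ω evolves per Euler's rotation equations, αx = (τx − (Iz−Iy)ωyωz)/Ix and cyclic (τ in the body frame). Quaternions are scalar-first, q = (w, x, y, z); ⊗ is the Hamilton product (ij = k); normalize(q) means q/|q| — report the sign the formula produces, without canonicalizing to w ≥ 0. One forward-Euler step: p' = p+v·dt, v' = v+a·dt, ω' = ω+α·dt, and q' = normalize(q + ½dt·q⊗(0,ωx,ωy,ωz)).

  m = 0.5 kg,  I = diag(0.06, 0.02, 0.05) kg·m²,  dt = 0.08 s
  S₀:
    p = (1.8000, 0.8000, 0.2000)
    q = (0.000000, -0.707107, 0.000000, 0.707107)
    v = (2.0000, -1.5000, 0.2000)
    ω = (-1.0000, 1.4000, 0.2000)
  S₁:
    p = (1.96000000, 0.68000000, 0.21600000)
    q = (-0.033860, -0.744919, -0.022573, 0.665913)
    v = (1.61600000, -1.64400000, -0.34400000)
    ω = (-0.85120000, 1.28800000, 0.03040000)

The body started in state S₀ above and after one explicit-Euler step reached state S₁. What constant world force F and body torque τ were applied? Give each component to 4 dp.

rate change Δω = (0.14880000, -0.11200000, -0.16960000)
applied torque τ = (0.1200, -0.0300, -0.0500)
velocity change Δv = (-0.38400000, -0.14400000, -0.54400000)
F = m·Δv/dt = (-2.4000, -0.9000, -3.4000)

F = (-2.4000, -0.9000, -3.4000)
τ = (0.1200, -0.0300, -0.0500)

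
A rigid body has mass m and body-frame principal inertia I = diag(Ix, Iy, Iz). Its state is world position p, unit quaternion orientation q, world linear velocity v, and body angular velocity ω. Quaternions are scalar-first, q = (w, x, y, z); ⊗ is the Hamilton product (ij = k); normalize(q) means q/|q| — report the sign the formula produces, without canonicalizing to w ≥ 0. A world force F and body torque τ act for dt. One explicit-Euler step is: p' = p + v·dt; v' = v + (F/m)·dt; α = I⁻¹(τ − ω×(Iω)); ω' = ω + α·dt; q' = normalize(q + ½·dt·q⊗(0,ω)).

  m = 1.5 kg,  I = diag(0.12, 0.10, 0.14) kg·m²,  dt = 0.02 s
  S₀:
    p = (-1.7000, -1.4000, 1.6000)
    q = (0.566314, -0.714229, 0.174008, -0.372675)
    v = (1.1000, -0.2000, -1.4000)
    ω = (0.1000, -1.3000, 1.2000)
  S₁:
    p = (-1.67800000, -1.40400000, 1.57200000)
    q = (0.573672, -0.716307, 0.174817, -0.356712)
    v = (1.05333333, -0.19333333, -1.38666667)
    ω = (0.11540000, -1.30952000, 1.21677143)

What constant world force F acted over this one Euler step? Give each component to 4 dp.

F = (-3.5000, 0.5000, 1.0000)

v₁ − v₀ = (-0.04666667, 0.00666667, 0.01333333)
F = m·Δv/dt = (-3.5000, 0.5000, 1.0000)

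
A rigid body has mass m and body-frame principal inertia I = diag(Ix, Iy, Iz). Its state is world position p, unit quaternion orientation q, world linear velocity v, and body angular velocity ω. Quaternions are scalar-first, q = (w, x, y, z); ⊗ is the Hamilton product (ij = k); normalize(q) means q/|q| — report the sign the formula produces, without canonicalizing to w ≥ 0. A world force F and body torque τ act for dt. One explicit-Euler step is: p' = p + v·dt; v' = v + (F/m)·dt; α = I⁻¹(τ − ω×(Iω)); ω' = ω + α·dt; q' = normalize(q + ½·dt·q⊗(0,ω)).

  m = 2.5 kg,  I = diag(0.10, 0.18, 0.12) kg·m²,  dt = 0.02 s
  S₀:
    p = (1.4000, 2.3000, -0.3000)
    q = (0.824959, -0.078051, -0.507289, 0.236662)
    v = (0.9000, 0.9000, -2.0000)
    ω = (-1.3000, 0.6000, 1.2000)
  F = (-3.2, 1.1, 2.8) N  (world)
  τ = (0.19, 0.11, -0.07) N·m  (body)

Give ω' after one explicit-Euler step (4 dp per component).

ω' = (-1.2534, 0.6088, 1.1987)

gyro term ω×Iω = (-0.0432, 0.0312, -0.0624)
α = I⁻¹(τ − ω×Iω) = (2.3320, 0.4378, -0.0633)
ω + α·dt = (-1.2534, 0.6088, 1.1987)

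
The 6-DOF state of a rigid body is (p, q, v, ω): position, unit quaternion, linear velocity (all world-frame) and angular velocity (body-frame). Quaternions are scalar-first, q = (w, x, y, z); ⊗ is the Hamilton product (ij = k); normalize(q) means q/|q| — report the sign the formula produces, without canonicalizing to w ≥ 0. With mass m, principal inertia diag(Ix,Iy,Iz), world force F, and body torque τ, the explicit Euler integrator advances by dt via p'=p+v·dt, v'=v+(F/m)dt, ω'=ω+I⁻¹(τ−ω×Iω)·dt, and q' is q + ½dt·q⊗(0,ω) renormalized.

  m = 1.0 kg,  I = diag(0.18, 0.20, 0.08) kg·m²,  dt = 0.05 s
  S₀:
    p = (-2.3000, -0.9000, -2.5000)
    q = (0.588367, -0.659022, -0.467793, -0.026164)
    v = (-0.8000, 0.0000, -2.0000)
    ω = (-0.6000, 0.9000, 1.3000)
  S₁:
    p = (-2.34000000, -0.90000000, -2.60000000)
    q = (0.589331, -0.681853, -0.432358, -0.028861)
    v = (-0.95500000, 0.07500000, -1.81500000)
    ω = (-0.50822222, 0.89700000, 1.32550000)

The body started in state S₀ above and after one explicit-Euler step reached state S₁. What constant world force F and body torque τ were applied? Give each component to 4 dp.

Δω = ω₁−ω₀ = (0.09177778, -0.00300000, 0.02550000)
precession coupling = (-0.1404, -0.0780, -0.0108)
applied torque τ = (0.1900, -0.0900, 0.0300)
velocity change Δv = (-0.15500000, 0.07500000, 0.18500000)
m·(v₁−v₀)/dt = (-3.1000, 1.5000, 3.7000)

F = (-3.1000, 1.5000, 3.7000)
τ = (0.1900, -0.0900, 0.0300)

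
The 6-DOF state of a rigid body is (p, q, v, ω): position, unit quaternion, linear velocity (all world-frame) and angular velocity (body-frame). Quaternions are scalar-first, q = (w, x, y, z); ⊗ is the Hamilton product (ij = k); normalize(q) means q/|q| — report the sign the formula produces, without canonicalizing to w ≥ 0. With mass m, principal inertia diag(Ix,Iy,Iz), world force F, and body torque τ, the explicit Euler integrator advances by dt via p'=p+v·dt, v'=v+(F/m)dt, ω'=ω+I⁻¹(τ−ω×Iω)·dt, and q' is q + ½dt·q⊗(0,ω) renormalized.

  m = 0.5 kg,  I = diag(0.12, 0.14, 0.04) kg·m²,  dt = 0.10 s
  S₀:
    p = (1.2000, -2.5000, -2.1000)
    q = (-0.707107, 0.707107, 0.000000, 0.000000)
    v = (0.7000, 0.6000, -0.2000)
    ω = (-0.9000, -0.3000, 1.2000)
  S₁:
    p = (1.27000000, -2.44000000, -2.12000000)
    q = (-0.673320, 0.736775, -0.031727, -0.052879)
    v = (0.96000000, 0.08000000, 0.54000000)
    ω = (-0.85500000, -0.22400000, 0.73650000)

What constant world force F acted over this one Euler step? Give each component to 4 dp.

velocity change Δv = (0.26000000, -0.52000000, 0.74000000)
F = m·Δv/dt = (1.3000, -2.6000, 3.7000)

F = (1.3000, -2.6000, 3.7000)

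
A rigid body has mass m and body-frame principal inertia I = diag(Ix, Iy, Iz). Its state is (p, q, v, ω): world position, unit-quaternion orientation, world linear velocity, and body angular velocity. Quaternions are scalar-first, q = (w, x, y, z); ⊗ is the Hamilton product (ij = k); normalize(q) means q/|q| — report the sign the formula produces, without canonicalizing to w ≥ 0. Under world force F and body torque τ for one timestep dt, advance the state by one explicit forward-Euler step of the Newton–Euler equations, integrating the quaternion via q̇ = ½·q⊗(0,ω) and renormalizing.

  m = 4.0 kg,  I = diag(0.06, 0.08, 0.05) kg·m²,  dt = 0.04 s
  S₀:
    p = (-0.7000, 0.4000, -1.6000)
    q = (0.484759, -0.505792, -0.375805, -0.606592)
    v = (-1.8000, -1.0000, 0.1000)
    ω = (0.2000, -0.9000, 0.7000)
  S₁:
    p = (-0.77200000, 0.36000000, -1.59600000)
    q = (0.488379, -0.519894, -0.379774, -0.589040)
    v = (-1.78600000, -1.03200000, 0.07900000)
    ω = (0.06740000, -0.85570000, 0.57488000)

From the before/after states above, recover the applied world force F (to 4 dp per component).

F = (1.4000, -3.2000, -2.1000)

velocity change Δv = (0.01400000, -0.03200000, -0.02100000)
applied force F = (1.4000, -3.2000, -2.1000)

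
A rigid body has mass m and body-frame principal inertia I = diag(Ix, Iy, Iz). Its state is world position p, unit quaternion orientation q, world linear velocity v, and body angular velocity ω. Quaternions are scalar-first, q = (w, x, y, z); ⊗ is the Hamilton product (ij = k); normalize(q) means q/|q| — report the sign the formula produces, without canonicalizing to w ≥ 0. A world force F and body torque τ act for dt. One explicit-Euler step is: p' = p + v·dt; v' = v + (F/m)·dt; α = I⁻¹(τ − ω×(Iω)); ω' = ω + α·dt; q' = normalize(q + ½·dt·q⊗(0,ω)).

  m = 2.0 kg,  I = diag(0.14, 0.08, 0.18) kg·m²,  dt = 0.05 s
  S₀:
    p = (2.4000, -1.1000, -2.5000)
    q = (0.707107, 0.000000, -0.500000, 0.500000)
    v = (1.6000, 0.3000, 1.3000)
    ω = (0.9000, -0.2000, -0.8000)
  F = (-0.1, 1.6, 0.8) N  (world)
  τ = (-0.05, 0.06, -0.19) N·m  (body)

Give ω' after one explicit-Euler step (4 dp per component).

ω' = (0.8764, -0.1805, -0.8558)

α = I⁻¹(τ − ω×Iω) = (-0.4714, 0.3900, -1.1156)
new body rate ω' = (0.8764, -0.1805, -0.8558)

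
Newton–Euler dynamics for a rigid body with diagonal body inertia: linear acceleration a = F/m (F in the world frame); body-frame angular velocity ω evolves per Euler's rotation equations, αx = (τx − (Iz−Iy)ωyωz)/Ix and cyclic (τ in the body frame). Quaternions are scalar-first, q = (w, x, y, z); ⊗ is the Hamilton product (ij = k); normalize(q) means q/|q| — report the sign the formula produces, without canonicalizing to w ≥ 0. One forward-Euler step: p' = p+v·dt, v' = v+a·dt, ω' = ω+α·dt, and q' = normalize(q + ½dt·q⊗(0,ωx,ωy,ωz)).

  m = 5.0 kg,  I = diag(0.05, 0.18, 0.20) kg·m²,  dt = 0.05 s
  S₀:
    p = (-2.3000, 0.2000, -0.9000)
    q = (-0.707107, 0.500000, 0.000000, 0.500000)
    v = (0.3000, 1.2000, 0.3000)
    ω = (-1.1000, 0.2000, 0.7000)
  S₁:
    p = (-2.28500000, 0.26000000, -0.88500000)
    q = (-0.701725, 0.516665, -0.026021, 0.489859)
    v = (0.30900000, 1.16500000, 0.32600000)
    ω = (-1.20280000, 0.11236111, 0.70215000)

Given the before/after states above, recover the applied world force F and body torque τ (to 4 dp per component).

F = (0.9000, -3.5000, 2.6000)
τ = (-0.1000, -0.2000, -0.0200)

Δω = ω₁−ω₀ = (-0.10280000, -0.08763889, 0.00215000)
precession coupling = (0.0028, 0.1155, -0.0286)
applied torque τ = (-0.1000, -0.2000, -0.0200)
v₁ − v₀ = (0.00900000, -0.03500000, 0.02600000)
m·(v₁−v₀)/dt = (0.9000, -3.5000, 2.6000)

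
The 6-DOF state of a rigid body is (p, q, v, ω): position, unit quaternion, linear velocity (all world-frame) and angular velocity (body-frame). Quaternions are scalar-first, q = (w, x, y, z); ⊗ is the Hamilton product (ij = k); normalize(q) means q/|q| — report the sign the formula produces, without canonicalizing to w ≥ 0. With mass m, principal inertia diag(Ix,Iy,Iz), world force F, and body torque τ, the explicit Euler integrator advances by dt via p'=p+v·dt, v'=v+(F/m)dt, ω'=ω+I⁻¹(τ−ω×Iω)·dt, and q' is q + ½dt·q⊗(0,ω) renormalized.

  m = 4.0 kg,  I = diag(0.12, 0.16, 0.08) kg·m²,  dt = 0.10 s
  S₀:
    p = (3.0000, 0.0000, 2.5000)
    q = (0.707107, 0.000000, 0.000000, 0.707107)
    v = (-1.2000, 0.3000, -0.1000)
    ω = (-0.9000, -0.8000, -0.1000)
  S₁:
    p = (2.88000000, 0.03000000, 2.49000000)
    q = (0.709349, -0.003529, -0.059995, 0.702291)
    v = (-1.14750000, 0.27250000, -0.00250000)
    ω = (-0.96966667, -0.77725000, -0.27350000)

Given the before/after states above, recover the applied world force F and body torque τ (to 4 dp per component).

rate change Δω = (-0.06966667, 0.02275000, -0.17350000)
I·α + gyro = (-0.0900, 0.0400, -0.1100)
velocity change Δv = (0.05250000, -0.02750000, 0.09750000)
m·(v₁−v₀)/dt = (2.1000, -1.1000, 3.9000)

F = (2.1000, -1.1000, 3.9000)
τ = (-0.0900, 0.0400, -0.1100)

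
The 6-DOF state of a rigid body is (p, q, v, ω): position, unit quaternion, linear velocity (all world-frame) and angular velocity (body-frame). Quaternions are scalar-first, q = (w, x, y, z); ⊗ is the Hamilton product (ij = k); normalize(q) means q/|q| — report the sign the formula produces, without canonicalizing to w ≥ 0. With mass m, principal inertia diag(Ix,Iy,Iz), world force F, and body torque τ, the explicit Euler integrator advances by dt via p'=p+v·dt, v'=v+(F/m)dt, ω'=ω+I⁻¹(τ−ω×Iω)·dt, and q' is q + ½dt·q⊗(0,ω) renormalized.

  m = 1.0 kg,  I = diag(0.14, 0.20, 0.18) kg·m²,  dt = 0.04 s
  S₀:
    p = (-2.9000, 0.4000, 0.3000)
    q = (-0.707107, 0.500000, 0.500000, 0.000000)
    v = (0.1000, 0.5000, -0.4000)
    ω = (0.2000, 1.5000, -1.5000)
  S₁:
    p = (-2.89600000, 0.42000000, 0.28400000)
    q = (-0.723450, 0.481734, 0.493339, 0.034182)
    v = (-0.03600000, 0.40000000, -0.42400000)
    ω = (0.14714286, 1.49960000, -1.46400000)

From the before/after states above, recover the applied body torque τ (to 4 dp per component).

τ = (-0.1400, 0.0100, 0.1800)

ω₁ − ω₀ = (-0.05285714, -0.00040000, 0.03600000)
ω₀×(Iω₀) = (0.0450, 0.0120, 0.0180)
I·α + gyro = (-0.1400, 0.0100, 0.1800)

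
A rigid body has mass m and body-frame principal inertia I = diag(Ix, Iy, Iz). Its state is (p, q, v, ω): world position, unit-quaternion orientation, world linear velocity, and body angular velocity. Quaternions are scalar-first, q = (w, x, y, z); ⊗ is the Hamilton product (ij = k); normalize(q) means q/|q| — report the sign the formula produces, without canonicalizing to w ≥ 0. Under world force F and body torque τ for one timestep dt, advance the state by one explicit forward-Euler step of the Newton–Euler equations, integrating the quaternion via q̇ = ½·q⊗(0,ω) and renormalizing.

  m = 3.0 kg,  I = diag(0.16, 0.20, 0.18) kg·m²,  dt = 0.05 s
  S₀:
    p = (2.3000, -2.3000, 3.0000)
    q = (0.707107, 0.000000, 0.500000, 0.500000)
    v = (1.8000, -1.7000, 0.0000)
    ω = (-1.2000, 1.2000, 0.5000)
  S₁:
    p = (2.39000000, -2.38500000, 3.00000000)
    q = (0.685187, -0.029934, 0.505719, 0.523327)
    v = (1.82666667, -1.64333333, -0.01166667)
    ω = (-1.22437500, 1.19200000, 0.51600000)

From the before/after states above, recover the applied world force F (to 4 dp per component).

Δv = v₁−v₀ = (0.02666667, 0.05666667, -0.01166667)
applied force F = (1.6000, 3.4000, -0.7000)

F = (1.6000, 3.4000, -0.7000)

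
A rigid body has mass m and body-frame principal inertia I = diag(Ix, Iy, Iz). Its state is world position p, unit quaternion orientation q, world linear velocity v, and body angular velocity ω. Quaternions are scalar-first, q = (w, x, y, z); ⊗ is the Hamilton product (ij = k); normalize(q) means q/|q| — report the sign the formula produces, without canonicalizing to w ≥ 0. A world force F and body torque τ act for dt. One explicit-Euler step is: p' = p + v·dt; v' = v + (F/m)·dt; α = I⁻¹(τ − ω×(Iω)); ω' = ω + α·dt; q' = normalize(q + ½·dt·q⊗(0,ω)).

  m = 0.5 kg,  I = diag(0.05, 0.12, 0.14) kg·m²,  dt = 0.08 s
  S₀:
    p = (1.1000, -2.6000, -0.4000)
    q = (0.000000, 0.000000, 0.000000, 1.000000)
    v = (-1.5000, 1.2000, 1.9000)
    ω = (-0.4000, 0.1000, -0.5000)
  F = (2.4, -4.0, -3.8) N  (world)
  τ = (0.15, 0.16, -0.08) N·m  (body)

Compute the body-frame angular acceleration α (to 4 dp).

precession coupling ω×(Iω) = (-0.0010, -0.0180, -0.0028)
angular accel α = (3.0200, 1.4833, -0.5514)

α = (3.0200, 1.4833, -0.5514)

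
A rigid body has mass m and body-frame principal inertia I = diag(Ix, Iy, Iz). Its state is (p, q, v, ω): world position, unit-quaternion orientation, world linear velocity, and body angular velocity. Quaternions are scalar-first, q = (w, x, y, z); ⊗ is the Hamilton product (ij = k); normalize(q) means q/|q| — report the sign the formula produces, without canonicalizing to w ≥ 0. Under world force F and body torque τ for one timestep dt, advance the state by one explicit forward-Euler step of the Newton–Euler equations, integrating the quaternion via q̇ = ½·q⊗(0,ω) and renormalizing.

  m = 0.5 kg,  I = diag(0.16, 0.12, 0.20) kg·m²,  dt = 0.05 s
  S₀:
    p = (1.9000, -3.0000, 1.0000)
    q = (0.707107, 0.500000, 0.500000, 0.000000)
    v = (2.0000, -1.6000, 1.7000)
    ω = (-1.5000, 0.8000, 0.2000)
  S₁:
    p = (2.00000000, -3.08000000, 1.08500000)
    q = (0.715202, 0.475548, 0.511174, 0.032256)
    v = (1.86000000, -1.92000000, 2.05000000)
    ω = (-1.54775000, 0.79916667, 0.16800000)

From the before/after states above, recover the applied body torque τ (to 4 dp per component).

τ = (-0.1400, 0.0100, -0.0800)

rate change Δω = (-0.04775000, -0.00083333, -0.03200000)
I·α + gyro = (-0.1400, 0.0100, -0.0800)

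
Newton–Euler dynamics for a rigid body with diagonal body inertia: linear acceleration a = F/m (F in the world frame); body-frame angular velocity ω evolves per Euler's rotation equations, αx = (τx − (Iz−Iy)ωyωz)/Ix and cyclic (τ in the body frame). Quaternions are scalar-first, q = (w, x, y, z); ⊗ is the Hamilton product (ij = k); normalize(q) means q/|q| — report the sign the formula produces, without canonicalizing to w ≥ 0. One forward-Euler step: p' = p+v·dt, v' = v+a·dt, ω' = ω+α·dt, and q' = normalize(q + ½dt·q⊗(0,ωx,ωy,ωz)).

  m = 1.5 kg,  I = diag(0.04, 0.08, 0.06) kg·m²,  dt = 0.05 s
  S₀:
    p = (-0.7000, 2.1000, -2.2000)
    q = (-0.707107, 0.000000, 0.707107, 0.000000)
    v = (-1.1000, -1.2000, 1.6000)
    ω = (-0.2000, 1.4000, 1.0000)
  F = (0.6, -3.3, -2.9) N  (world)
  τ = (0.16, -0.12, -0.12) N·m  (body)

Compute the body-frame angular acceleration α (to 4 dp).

α = (4.7000, -1.5500, -1.8133)

ω×(Iω) gyroscopic = (-0.0280, 0.0040, -0.0112)
(τ − ω×Iω)/I = (4.7000, -1.5500, -1.8133)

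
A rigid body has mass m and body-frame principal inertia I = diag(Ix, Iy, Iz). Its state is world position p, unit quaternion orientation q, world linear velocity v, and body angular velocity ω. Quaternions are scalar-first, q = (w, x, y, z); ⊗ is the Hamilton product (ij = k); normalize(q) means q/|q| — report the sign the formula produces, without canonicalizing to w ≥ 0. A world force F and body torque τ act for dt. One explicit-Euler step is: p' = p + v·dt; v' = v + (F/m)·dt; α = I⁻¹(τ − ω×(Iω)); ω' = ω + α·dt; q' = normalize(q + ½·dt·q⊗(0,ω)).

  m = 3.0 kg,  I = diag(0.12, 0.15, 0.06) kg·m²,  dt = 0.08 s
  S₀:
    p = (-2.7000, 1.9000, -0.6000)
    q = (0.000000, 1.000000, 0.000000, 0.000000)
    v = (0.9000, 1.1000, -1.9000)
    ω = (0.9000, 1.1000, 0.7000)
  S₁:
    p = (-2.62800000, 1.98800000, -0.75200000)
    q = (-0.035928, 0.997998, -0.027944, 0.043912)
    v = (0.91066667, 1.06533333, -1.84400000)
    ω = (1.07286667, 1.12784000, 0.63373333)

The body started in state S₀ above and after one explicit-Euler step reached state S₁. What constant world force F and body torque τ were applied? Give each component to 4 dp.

Δω = ω₁−ω₀ = (0.17286667, 0.02784000, -0.06626667)
I·α + gyro = (0.1900, 0.0900, -0.0200)
velocity change Δv = (0.01066667, -0.03466667, 0.05600000)
m·(v₁−v₀)/dt = (0.4000, -1.3000, 2.1000)

F = (0.4000, -1.3000, 2.1000)
τ = (0.1900, 0.0900, -0.0200)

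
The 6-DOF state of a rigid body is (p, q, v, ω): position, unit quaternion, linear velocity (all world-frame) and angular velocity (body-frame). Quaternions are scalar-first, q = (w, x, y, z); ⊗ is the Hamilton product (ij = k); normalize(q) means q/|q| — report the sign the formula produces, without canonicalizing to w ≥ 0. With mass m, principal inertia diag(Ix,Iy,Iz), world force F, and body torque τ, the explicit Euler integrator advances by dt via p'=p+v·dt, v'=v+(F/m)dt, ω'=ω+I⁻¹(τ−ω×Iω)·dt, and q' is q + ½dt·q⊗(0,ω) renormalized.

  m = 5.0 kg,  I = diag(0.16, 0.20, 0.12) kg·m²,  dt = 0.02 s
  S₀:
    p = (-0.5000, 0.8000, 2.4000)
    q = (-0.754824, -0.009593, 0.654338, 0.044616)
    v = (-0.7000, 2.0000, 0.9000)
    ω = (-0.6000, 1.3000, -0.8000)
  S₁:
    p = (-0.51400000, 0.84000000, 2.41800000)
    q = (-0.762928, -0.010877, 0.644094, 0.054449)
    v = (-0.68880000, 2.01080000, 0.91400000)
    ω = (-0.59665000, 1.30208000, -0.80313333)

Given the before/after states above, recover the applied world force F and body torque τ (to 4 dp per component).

F = (2.8000, 2.7000, 3.5000)
τ = (0.1100, 0.0400, -0.0500)

ω₁ − ω₀ = (0.00335000, 0.00208000, -0.00313333)
I·α + gyro = (0.1100, 0.0400, -0.0500)
v₁ − v₀ = (0.01120000, 0.01080000, 0.01400000)
applied force F = (2.8000, 2.7000, 3.5000)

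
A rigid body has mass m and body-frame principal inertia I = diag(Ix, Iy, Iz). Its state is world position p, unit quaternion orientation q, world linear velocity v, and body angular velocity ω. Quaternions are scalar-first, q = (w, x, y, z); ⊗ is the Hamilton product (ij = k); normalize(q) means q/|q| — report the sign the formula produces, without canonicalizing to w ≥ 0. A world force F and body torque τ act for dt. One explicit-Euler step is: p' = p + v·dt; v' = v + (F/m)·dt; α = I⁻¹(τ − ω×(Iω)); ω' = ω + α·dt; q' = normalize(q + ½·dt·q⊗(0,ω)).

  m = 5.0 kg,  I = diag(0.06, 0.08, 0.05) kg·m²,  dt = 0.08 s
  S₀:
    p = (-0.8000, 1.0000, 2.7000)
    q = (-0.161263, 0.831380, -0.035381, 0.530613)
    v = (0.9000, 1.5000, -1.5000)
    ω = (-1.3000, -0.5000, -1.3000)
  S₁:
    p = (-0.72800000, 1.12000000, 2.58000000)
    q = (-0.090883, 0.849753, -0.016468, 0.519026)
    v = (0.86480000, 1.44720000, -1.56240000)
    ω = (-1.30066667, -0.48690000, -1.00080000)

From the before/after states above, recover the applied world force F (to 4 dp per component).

v₁ − v₀ = (-0.03520000, -0.05280000, -0.06240000)
applied force F = (-2.2000, -3.3000, -3.9000)

F = (-2.2000, -3.3000, -3.9000)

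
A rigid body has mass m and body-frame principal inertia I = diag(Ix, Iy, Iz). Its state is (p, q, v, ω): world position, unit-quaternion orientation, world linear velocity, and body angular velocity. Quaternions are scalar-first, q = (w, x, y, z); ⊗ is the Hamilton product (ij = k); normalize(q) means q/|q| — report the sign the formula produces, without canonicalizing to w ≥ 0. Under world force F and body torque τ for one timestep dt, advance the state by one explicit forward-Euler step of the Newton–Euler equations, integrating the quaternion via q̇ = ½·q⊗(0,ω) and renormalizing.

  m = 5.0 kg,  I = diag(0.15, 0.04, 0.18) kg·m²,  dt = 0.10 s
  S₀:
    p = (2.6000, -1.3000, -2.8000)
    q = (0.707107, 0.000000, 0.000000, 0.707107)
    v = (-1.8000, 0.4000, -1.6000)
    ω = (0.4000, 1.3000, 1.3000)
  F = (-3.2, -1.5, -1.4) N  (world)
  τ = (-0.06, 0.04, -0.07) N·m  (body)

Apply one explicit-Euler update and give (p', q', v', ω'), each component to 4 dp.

precession coupling ω×(Iω) = (0.2366, -0.0156, -0.0572)
α = I⁻¹(τ − ω×Iω) = (-1.9773, 1.3900, -0.0711)
new body rate ω' = (0.2023, 1.4390, 1.2929)
2q̇ = q⊗(0,ω) = (-0.9192391, -0.6363963, 1.2020819, 0.9192391)
updated quaternion q' = (0.6582, -0.0317, 0.0598, 0.7498)
linear accel F/m = (-0.6400, -0.3000, -0.2800)
p + v·dt = (2.4200, -1.2600, -2.9600)
v + (F/m)dt = (-1.8640, 0.3700, -1.6280)

p' = (2.4200, -1.2600, -2.9600)
q' = (0.6582, -0.0317, 0.0598, 0.7498)
v' = (-1.8640, 0.3700, -1.6280)
ω' = (0.2023, 1.4390, 1.2929)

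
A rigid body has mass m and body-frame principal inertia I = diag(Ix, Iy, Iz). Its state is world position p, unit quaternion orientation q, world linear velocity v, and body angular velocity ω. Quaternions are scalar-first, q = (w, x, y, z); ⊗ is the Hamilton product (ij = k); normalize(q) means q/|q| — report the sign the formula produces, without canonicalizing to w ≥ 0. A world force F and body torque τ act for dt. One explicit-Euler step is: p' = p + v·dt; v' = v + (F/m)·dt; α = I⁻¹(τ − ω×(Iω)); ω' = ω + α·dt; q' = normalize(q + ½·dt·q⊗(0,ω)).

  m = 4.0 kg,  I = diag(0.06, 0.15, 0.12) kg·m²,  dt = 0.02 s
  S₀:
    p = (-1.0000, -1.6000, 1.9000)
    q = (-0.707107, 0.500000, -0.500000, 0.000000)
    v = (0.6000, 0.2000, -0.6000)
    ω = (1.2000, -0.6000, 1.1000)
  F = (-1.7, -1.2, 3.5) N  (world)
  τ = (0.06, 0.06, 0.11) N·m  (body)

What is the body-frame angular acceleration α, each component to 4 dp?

ω×(Iω) gyroscopic = (0.0198, -0.0792, -0.0648)
(τ − ω×Iω)/I = (0.6700, 0.9280, 1.4567)

α = (0.6700, 0.9280, 1.4567)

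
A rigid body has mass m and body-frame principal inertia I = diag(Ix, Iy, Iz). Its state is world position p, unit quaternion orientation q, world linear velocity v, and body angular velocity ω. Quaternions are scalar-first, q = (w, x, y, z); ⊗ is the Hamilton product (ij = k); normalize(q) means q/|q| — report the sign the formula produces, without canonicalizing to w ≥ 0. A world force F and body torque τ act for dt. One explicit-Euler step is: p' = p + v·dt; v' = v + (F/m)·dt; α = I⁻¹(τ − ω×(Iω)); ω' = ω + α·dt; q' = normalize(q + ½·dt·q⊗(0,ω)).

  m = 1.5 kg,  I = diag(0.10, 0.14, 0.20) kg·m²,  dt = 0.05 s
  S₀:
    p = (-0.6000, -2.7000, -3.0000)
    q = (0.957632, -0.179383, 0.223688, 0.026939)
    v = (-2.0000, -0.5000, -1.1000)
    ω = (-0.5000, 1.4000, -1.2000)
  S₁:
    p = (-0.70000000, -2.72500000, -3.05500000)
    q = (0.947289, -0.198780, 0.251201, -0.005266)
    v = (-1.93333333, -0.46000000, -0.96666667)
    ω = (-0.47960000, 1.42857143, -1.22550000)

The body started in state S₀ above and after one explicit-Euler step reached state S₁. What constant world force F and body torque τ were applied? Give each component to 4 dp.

F = (2.0000, 1.2000, 4.0000)
τ = (-0.0600, 0.0200, -0.1300)

ω₁ − ω₀ = (0.02040000, 0.02857143, -0.02550000)
precession coupling = (-0.1008, -0.0600, -0.0280)
τ = I·(Δω/dt) + ω₀×(Iω₀) = (-0.0600, 0.0200, -0.1300)
Δv = v₁−v₀ = (0.06666667, 0.04000000, 0.13333333)
applied force F = (2.0000, 1.2000, 4.0000)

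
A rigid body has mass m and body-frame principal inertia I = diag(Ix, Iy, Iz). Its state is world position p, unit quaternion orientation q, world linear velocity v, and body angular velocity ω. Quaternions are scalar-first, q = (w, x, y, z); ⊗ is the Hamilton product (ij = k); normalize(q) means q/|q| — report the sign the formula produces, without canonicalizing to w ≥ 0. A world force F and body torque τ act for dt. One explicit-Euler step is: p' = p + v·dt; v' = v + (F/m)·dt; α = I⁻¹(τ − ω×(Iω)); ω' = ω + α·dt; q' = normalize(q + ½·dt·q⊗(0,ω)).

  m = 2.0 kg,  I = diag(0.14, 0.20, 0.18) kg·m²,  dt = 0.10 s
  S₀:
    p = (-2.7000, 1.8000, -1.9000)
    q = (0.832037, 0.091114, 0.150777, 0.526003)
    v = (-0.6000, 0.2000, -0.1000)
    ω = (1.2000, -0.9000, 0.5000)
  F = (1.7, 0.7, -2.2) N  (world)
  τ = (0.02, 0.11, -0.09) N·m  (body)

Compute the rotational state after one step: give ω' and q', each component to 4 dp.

gyro term ω×Iω = (0.0090, -0.0240, -0.0648)
angular accel α = (0.0786, 0.6700, -0.1400)
ω + α·dt = (1.2079, -0.8330, 0.4860)
Hamilton product q⊗(0,ω) = (-0.2366390, 1.5472356, -0.1631867, 0.1530835)
q' = normalize(q + ½dt·q⊗(0,ω)) = (0.8177, 0.1680, 0.1422, 0.5320)

ω' = (1.2079, -0.8330, 0.4860)
q' = (0.8177, 0.1680, 0.1422, 0.5320)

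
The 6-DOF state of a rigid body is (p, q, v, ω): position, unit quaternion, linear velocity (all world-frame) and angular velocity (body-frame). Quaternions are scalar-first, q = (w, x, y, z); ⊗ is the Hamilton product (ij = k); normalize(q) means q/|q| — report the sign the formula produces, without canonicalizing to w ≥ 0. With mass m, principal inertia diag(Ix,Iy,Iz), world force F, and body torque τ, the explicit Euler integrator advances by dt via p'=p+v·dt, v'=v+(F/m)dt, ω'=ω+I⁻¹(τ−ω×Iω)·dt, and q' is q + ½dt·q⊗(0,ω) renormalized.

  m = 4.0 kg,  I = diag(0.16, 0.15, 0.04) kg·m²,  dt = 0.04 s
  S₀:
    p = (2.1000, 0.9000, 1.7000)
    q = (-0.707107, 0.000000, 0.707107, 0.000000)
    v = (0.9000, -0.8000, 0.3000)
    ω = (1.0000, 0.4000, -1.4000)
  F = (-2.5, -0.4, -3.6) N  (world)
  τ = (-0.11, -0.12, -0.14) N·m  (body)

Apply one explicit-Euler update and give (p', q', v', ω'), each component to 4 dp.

gyro term ω×Iω = (0.0616, -0.1680, -0.0040)
α = I⁻¹(τ − ω×Iω) = (-1.0725, 0.3200, -3.4000)
new body rate ω' = (0.9571, 0.4128, -1.5360)
q⊗(0,ω) = (-0.2828428, -1.6970568, -0.2828428, 0.2828428)
updated quaternion q' = (-0.7123, -0.0339, 0.7010, 0.0057)
p' = p + v·dt = (2.1360, 0.8680, 1.7120)
v' = v + a·dt = (0.8750, -0.8040, 0.2640)

p' = (2.1360, 0.8680, 1.7120)
q' = (-0.7123, -0.0339, 0.7010, 0.0057)
v' = (0.8750, -0.8040, 0.2640)
ω' = (0.9571, 0.4128, -1.5360)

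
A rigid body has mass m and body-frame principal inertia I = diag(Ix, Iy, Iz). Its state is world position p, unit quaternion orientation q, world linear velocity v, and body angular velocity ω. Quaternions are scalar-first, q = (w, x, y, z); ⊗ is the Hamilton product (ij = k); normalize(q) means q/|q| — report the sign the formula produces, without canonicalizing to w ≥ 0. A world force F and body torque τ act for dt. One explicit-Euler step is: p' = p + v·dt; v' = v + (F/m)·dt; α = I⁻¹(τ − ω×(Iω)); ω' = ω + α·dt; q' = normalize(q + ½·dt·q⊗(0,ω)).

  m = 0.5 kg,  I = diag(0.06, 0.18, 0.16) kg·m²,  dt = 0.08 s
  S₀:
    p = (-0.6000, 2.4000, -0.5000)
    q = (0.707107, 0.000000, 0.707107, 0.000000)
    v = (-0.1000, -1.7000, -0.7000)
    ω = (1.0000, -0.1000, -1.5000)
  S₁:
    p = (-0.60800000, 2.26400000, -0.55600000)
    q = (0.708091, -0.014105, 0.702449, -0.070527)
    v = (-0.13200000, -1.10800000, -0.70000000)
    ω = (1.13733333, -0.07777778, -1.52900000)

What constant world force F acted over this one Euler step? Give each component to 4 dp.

F = (-0.2000, 3.7000, 0.0000)

velocity change Δv = (-0.03200000, 0.59200000, 0.00000000)
applied force F = (-0.2000, 3.7000, 0.0000)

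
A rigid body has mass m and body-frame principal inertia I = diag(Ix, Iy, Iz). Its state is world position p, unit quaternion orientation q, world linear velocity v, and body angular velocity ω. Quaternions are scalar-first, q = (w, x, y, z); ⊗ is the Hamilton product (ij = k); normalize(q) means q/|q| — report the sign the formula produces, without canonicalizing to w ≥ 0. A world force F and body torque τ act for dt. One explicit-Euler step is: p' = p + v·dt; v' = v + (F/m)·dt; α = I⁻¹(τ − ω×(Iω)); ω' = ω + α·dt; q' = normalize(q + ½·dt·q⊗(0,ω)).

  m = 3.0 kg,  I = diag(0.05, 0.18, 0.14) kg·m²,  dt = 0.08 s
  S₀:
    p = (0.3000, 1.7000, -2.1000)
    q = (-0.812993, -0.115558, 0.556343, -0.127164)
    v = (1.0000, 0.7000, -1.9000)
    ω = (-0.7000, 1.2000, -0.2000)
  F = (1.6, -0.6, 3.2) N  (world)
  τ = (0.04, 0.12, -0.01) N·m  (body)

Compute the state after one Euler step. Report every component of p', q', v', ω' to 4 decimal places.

linear accel F/m = (0.5333, -0.2000, 1.0667)
p' = p + v·dt = (0.3800, 1.7560, -2.2520)
v' = v + a·dt = (1.0427, 0.6840, -1.8147)
ω×(Iω) gyroscopic = (0.0096, -0.0126, -0.1092)
angular accel α = (0.6080, 0.7367, 0.7086)
ω + α·dt = (-0.6514, 1.2589, -0.1433)
Hamilton product q⊗(0,ω) = (-0.7739350, 0.6104233, -0.9096884, 0.4133691)
q + ½dt·q⊗(0,ω), renormalized = (-0.8426, -0.0910, 0.5191, -0.1105)

p' = (0.3800, 1.7560, -2.2520)
q' = (-0.8426, -0.0910, 0.5191, -0.1105)
v' = (1.0427, 0.6840, -1.8147)
ω' = (-0.6514, 1.2589, -0.1433)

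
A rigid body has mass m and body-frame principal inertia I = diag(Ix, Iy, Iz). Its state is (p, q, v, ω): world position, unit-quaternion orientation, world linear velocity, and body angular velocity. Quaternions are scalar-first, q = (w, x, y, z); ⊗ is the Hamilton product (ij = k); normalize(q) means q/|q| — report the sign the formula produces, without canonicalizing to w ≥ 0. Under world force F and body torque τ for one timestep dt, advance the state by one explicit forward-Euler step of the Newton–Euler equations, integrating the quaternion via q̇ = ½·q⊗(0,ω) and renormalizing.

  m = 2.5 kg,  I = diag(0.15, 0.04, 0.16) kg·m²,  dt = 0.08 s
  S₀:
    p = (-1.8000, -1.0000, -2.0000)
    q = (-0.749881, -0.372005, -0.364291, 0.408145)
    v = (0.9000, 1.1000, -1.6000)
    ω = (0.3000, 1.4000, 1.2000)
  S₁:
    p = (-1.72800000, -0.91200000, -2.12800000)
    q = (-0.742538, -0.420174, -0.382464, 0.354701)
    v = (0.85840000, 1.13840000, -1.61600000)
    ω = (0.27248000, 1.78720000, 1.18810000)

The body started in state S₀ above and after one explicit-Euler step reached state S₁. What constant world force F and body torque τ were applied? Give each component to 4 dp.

F = (-1.3000, 1.2000, -0.5000)
τ = (0.1500, 0.1900, -0.0700)

Δω = ω₁−ω₀ = (-0.02752000, 0.38720000, -0.01190000)
applied torque τ = (0.1500, 0.1900, -0.0700)
velocity change Δv = (-0.04160000, 0.03840000, -0.01600000)
applied force F = (-1.3000, 1.2000, -0.5000)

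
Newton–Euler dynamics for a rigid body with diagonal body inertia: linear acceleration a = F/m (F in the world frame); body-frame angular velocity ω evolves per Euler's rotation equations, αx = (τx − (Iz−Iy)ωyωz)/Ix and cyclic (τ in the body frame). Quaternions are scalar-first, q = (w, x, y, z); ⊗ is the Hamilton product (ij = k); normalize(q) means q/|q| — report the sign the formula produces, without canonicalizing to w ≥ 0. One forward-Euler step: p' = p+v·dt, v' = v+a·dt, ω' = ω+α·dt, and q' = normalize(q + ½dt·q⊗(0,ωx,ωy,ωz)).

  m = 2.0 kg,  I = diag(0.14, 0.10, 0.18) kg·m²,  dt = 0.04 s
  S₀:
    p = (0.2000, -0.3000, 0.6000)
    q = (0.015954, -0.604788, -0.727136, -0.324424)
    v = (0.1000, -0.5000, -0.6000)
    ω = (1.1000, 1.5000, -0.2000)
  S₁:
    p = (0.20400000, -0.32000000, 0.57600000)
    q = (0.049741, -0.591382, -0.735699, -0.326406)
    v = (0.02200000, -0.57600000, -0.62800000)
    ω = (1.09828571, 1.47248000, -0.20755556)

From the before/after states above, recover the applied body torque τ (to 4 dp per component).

Δω = ω₁−ω₀ = (-0.00171429, -0.02752000, -0.00755556)
τ = I·(Δω/dt) + ω₀×(Iω₀) = (-0.0300, -0.0600, -0.1000)

τ = (-0.0300, -0.0600, -0.1000)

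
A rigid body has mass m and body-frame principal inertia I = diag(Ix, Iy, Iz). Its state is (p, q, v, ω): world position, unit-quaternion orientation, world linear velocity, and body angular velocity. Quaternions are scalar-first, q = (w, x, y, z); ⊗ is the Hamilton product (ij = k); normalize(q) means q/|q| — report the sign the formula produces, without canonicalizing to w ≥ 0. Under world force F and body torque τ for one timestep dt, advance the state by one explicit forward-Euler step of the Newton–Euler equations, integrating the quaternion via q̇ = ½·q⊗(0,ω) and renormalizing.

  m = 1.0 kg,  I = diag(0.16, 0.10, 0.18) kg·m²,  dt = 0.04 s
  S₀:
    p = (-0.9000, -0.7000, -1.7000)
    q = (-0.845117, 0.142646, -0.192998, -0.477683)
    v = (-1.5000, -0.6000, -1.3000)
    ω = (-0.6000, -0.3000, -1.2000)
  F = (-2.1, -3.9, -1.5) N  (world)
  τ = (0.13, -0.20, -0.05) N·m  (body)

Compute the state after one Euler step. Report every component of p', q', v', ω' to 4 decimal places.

gyro term ω×Iω = (0.0288, -0.0144, -0.0108)
(τ − ω×Iω)/I = (0.6325, -1.8560, -0.2178)
ω + α·dt = (-0.5747, -0.3742, -1.2087)
2q̇ = q⊗(0,ω) = (-0.5455314, 0.5953629, 0.7113201, 0.8555478)
updated quaternion q' = (-0.8557, 0.1545, -0.1787, -0.4604)
a = F/m = (-2.1000, -3.9000, -1.5000)
p' = p + v·dt = (-0.9600, -0.7240, -1.7520)
new velocity v' = (-1.5840, -0.7560, -1.3600)

p' = (-0.9600, -0.7240, -1.7520)
q' = (-0.8557, 0.1545, -0.1787, -0.4604)
v' = (-1.5840, -0.7560, -1.3600)
ω' = (-0.5747, -0.3742, -1.2087)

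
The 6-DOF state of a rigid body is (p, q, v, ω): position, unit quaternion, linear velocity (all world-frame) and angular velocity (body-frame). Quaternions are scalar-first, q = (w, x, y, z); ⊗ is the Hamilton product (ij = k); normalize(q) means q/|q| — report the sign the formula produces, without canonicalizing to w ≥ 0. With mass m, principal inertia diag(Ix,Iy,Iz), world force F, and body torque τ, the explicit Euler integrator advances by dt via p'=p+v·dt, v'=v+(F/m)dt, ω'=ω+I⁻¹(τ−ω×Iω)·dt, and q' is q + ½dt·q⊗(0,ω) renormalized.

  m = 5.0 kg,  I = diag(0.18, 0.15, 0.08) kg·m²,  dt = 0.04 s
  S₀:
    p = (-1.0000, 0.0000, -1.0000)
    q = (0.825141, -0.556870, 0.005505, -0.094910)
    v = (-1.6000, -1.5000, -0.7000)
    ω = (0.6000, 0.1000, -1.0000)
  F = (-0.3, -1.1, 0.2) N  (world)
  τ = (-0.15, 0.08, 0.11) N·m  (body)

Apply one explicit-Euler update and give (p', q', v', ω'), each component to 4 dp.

α = I⁻¹(τ − ω×Iω) = (-0.8722, 0.9333, 1.3975)
new body rate ω' = (0.5651, 0.1373, -0.9441)
q⊗(0,ω) = (0.2386615, 0.4990706, -0.5313019, -0.8841310)
updated quaternion q' = (0.8297, -0.5467, -0.0051, -0.1126)
new position p' = (-1.0640, -0.0600, -1.0280)
v + (F/m)dt = (-1.6024, -1.5088, -0.6984)

p' = (-1.0640, -0.0600, -1.0280)
q' = (0.8297, -0.5467, -0.0051, -0.1126)
v' = (-1.6024, -1.5088, -0.6984)
ω' = (0.5651, 0.1373, -0.9441)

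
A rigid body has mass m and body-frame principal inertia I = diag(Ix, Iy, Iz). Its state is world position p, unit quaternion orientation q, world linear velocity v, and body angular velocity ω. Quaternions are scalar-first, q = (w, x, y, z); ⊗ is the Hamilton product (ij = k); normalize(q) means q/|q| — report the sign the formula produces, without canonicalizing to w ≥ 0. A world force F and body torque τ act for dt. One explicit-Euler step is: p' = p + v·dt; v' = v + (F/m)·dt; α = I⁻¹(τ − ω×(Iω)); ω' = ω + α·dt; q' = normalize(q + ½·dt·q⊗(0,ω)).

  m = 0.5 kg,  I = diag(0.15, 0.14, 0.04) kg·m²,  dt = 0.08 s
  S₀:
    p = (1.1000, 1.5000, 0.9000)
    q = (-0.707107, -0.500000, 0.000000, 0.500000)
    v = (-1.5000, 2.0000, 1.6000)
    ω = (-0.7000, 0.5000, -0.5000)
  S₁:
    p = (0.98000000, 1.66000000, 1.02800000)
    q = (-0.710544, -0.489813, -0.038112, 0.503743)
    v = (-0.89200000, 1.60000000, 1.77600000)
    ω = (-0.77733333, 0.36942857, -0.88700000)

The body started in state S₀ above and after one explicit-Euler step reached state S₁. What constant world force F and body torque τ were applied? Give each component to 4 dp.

F = (3.8000, -2.5000, 1.1000)
τ = (-0.1200, -0.1900, -0.1900)

velocity change Δv = (0.60800000, -0.40000000, 0.17600000)
m·(v₁−v₀)/dt = (3.8000, -2.5000, 1.1000)
ω₁ − ω₀ = (-0.07733333, -0.13057143, -0.38700000)
gyro term ω₀×Iω₀ = (0.0250, 0.0385, 0.0035)
I·α + gyro = (-0.1200, -0.1900, -0.1900)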